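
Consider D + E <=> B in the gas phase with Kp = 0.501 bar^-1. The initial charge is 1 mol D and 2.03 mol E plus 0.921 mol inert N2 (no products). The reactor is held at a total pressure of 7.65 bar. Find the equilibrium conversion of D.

X = 0.619

Take 1 mol D as basis and let X be its fractional conversion, so ξ = X.
Species balance: n_D = 1 − X; n_E = 2.03 − X; n_B = X; n_I = 0.921 (inert).
n_T = Σnᵢ = 3.95 − X.
y_i = n_i/n_T, p_i = y_i·P. Kp = p_B / (p_D p_E).
Setting this equal to 0.501 bar^-1 and taking the physical root (0 < X < 1) gives X = 0.619.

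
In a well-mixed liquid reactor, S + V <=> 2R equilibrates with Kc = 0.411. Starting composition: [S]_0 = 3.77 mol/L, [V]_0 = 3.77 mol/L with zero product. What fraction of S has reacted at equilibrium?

Let X = conversion of S; extent ξ = 3.77·X mol/L.
Concentrations: [S] = 3.77 − 3.77X; [V] = 3.77 − 3.77X; [R] = 7.54X.
Kc = [R]^2 / ([S] [V]).
Equating to 0.411: the physical root is X = 0.243.

X = 0.243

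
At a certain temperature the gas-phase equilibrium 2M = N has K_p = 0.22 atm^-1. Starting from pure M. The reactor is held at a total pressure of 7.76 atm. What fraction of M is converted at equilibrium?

Take 1 mol M as basis and let X be its fractional conversion, so ξ = 0.5X.
Mole table: n_M = 1 − X; n_N = 0.5X.
n_T = Σnᵢ = 1 − 0.5X.
Mole fractions y_i = n_i/n_T; K_p = p_N / (p_M^2) with p_i = y_i·P.
This yields a degree-2 equation in X; solving on (0,1), X = 0.643.

X = 0.643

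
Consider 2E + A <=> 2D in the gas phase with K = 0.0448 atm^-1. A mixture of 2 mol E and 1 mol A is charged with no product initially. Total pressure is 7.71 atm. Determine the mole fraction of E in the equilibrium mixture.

Let X = conversion of E (basis 2 mol E); extent of reaction ξ = X.
At extent ξ: n_E = 2 − 2X; n_A = 1 − X; n_D = 2X.
Total moles n_T = 3 − X.
y_i = n_i/n_T, p_i = y_i·P. K = p_D^2 / (p_E^2 p_A).
Substituting and setting equal to 0.0448 atm^-1 gives a polynomial in X; the root in (0,1) is X = 0.236.
Then n_E = 1.53, n_T = 2.76, so y_E = 0.553.

y_E = 0.553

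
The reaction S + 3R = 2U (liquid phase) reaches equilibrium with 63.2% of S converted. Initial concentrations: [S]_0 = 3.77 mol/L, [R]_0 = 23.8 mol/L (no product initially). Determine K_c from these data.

Let X = conversion of S.
Concentrations: [S] = 3.77 − 3.77X; [R] = 23.8 − 11.3X; [U] = 7.54X.
At X = 0.632: [S] = 1.39, [R] = 16.7, [U] = 4.77.
K_c = [U]^2 / ([S] [R]^3) = 0.00354 (mol/L)^-2.

K_c = 0.00354 (mol/L)^-2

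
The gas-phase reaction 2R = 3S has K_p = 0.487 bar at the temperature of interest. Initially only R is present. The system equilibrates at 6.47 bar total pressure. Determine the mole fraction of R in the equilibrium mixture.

Take 1 mol R as basis and let X be its fractional conversion, so ξ = 0.5X.
At extent ξ: n_R = 1 − X; n_S = 1.5X.
n_T = Σnᵢ = 1 + 0.5X.
With p_i = (n_i/n_T)P, K_p = p_S^3 / (p_R^2).
Setting this equal to 0.487 bar and taking the physical root (0 < X < 1) gives X = 0.243.
Then n_R = 0.757, n_T = 1.12, so y_R = 0.675.

y_R = 0.675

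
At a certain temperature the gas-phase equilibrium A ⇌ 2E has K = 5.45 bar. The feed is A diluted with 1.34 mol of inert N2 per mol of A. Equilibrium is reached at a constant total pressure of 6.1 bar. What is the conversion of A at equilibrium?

Let X = conversion of A (basis 1 mol A); extent of reaction ξ = X.
Mole table: n_A = 1 − X; n_E = 2X; n_I = 1.34 (inert).
Total moles n_T = 2.34 + X.
Mole fractions y_i = n_i/n_T; K = p_E^2 / (p_A) with p_i = y_i·P.
This yields a degree-2 equation in X; solving on (0,1), X = 0.543.

X = 0.543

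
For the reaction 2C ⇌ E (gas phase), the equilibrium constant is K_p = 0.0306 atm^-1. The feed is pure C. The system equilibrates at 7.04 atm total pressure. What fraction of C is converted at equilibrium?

X = 0.267

Take 1 mol C as basis and let X be its fractional conversion, so ξ = 0.5X.
Mole table: n_C = 1 − X; n_E = 0.5X.
n_T = Σnᵢ = 1 − 0.5X.
Mole fractions y_i = n_i/n_T; K_p = p_E / (p_C^2) with p_i = y_i·P.
Equating to 0.0306 atm^-1 and solving on 0 < X < 1: X = 0.267.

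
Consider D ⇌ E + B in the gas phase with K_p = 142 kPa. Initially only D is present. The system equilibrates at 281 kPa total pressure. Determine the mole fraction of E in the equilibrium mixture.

Let X = conversion of D (basis 1 mol D); extent of reaction ξ = X.
Moles: n_D = 1 − X; n_E = X; n_B = X.
Total moles n_T = 1 + X.
y_i = n_i/n_T, p_i = y_i·P. K_p = p_E p_B / (p_D).
This yields a degree-2 equation in X; solving on (0,1), X = 0.579.
Then n_E = 0.579, n_T = 1.58, so y_E = 0.367.

y_E = 0.367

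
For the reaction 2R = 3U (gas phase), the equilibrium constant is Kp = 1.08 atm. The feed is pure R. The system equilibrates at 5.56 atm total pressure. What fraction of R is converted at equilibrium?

Take 1 mol R as basis and let X be its fractional conversion, so ξ = 0.5X.
Mole table: n_R = 1 − X; n_U = 1.5X.
Total moles n_T = 1 + 0.5X.
With p_i = (n_i/n_T)P, Kp = p_U^3 / (p_R^2).
Substituting and setting equal to 1.08 atm gives a polynomial in X; the root in (0,1) is X = 0.315.

X = 0.315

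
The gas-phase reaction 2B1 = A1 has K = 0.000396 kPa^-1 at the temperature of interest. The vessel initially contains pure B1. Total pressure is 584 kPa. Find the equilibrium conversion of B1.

X = 0.279

Basis: 1 mol B1 initially; let X = conversion of B1. Extent ξ = 0.5X.
Moles: n_B1 = 1 − X; n_A1 = 0.5X.
Summing: n_T = 1 − 0.5X.
Mole fractions y_i = n_i/n_T; K = p_A1 / (p_B1^2) with p_i = y_i·P.
Equating to 0.000396 kPa^-1 and solving on 0 < X < 1: X = 0.279.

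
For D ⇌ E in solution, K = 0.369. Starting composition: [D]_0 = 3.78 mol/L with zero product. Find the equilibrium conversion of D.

X = 0.270

Let X = conversion of D; extent ξ = 3.78·X mol/L.
Concentrations: [D] = 3.78 − 3.78X; [E] = 3.78X.
K = [E] / ([D]).
Setting equal to 0.369 and solving for X on (0,1) gives X = 0.270.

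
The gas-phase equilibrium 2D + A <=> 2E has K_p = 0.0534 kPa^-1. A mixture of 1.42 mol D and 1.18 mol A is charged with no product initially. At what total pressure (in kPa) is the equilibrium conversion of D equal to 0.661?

P = 213 kPa

Basis: 1.42 mol D initially; let X = conversion of D. Extent ξ = 0.71X.
Moles: n_D = 1.42 − 1.42X; n_A = 1.18 − 0.71X; n_E = 1.42X.
n_T = Σnᵢ = 2.6 − 0.71X.
K_p = p_E^2 / (p_D^2 p_A) with p_i = (n_i/n_T)·P.
At X = 0.661: the mole-fraction product g(X) = Π y_i^ν_i = 11.4. Since K_p = g(X)·P^{-1}, P = (g/K_p)^(1/1) = (11.4/0.0534)^(1/1) = 213 kPa.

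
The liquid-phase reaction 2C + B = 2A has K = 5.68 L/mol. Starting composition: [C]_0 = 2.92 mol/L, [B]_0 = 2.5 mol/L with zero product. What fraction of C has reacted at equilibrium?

X = 0.740

Let X = conversion of C; extent ξ = 2.92X/2 mol/L.
Concentrations: [C] = 2.92 − 2.92X; [B] = 2.5 − 1.46X; [A] = 2.92X.
K = [A]^2 / ([C]^2 [B]).
Setting equal to 5.68 and solving for X on (0,1) gives X = 0.740.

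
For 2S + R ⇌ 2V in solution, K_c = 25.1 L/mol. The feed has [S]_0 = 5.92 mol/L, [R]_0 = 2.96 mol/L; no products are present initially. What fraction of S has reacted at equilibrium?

X = 0.796

Let X = conversion of S; extent ξ = 5.92X/2 mol/L.
Concentrations: [S] = 5.92 − 5.92X; [R] = 2.96 − 2.96X; [V] = 5.92X.
K_c = [V]^2 / ([S]^2 [R]).
Solving K_c = 25.1 for X ∈ (0,1): X = 0.796.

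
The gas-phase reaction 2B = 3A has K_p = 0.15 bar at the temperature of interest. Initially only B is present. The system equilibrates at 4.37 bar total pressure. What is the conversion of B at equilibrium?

Take 1 mol B as basis and let X be its fractional conversion, so ξ = 0.5X.
At extent ξ: n_B = 1 − X; n_A = 1.5X.
Summing: n_T = 1 + 0.5X.
y_i = n_i/n_T, p_i = y_i·P. K_p = p_A^3 / (p_B^2).
This yields a degree-3 equation in X; solving on (0,1), X = 0.194.

X = 0.194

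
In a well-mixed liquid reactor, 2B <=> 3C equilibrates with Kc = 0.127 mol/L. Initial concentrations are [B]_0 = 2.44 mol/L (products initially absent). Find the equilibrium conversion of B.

Let X = conversion of B; extent ξ = 2.44X/2 mol/L.
Concentrations: [B] = 2.44 − 2.44X; [C] = 3.66X.
Kc = [C]^3 / ([B]^2).
This equals 0.127 at X = 0.212 (the root in 0 < X < 1).

X = 0.212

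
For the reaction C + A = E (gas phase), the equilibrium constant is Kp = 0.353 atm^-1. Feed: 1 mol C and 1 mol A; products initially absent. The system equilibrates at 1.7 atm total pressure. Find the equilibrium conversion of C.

Basis: 1 mol C initially; let X = conversion of C. Extent ξ = X.
Mole table: n_C = 1 − X; n_A = 1 − X; n_E = X.
n_T = Σnᵢ = 2 − X.
Mole fractions y_i = n_i/n_T; Kp = p_E / (p_C p_A) with p_i = y_i·P.
Setting this equal to 0.353 atm^-1 and taking the physical root (0 < X < 1) gives X = 0.209.

X = 0.209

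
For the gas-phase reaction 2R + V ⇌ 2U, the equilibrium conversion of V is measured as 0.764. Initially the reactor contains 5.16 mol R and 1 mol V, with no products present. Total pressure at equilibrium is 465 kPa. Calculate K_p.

Let X = conversion of V (basis 1 mol V); extent of reaction ξ = X.
Species balance: n_R = 5.16 − 2X; n_V = 1 − X; n_U = 2X.
n_T = Σnᵢ = 6.16 − X.
At X = 0.764: n_R = 3.63, n_V = 0.236, n_U = 1.53, n_T = 5.4.
p_i = (n_i/n_T)·P. K_p = p_U^2 / (p_R^2 p_V) = 0.0087 kPa^-1.

K_p = 0.0087 kPa^-1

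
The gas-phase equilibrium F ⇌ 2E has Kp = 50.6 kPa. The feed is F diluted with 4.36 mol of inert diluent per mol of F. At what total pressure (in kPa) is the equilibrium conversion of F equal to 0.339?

P = 415 kPa

Take 1 mol F as basis and let X be its fractional conversion, so ξ = X.
Mole table: n_F = 1 − X; n_E = 2X; n_I = 4.36 (inert).
n_T = Σnᵢ = 5.36 + X.
Kp = p_E^2 / (p_F) with p_i = (n_i/n_T)·P.
At X = 0.339: the mole-fraction product g(X) = Π y_i^ν_i = 0.122. Since Kp = g(X)·P^{1}, P = (Kp/g)^(1/1) = (50.6/0.122)^(1/1) = 415 kPa.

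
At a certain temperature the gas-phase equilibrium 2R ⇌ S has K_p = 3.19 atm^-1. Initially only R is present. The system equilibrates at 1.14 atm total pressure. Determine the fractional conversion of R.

Basis: 1 mol R initially; let X = conversion of R. Extent ξ = 0.5X.
Mole table: n_R = 1 − X; n_S = 0.5X.
n_T = Σnᵢ = 1 − 0.5X.
Mole fractions y_i = n_i/n_T; K_p = p_S / (p_R^2) with p_i = y_i·P.
This yields a degree-2 equation in X; solving on (0,1), X = 0.746.

X = 0.746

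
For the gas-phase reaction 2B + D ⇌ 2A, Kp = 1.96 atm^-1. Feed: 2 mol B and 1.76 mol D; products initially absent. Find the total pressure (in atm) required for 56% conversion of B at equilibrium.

P = 2.2 atm

Basis: 2 mol B initially; let X = conversion of B. Extent ξ = X.
At extent ξ: n_B = 2 − 2X; n_D = 1.76 − X; n_A = 2X.
Summing: n_T = 3.76 − X.
Kp = p_A^2 / (p_B^2 p_D) with p_i = (n_i/n_T)·P.
At X = 0.56: the mole-fraction product g(X) = Π y_i^ν_i = 4.32. Since Kp = g(X)·P^{-1}, P = (g/Kp)^(1/1) = (4.32/1.96)^(1/1) = 2.2 atm.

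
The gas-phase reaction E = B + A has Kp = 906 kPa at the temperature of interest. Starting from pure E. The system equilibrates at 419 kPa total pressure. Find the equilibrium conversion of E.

Let X = conversion of E (basis 1 mol E); extent of reaction ξ = X.
Species balance: n_E = 1 − X; n_B = X; n_A = X.
Summing: n_T = 1 + X.
y_i = n_i/n_T, p_i = y_i·P. Kp = p_B p_A / (p_E).
Setting this equal to 906 kPa and taking the physical root (0 < X < 1) gives X = 0.827.

X = 0.827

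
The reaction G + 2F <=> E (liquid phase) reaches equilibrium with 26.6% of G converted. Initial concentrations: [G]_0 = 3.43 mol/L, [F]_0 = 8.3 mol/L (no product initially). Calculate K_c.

K_c = 0.00864 (mol/L)^-2

Let X = conversion of G.
Concentrations: [G] = 3.43 − 3.43X; [F] = 8.3 − 6.86X; [E] = 3.43X.
At X = 0.266: [G] = 2.52, [F] = 6.48, [E] = 0.912.
K_c = [E] / ([G] [F]^2) = 0.00864 (mol/L)^-2.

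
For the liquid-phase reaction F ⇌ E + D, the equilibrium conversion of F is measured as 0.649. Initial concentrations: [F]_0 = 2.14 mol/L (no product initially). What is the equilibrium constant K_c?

Let X = conversion of F.
Concentrations: [F] = 2.14 − 2.14X; [E] = 2.14X; [D] = 2.14X.
At X = 0.649: [F] = 0.751, [E] = 1.39, [D] = 1.39.
K_c = [E] [D] / ([F]) = 2.57 mol/L.

K_c = 2.57 mol/L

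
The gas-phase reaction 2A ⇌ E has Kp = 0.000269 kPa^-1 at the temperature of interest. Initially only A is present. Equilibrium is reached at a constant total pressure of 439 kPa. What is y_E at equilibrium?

Let X = conversion of A (basis 1 mol A); extent of reaction ξ = 0.5X.
Mole table: n_A = 1 − X; n_E = 0.5X.
Total moles n_T = 1 − 0.5X.
With p_i = (n_i/n_T)P, Kp = p_E / (p_A^2).
This yields a degree-2 equation in X; solving on (0,1), X = 0.176.
Then n_E = 0.0879, n_T = 0.912, so y_E = 0.096.

y_E = 0.096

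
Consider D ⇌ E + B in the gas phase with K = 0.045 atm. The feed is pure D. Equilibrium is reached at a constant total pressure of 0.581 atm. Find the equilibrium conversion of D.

Take 1 mol D as basis and let X be its fractional conversion, so ξ = X.
Mole table: n_D = 1 − X; n_E = X; n_B = X.
Summing: n_T = 1 + X.
y_i = n_i/n_T, p_i = y_i·P. K = p_E p_B / (p_D).
This yields a degree-2 equation in X; solving on (0,1), X = 0.268.

X = 0.268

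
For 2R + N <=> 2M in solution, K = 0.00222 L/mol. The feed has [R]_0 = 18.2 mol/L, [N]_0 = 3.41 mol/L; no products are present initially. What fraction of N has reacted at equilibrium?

X = 0.193

Let X = conversion of N; extent ξ = 3.41·X mol/L.
Concentrations: [R] = 18.2 − 6.82X; [N] = 3.41 − 3.41X; [M] = 6.82X.
K = [M]^2 / ([R]^2 [N]).
Setting equal to 0.00222 and solving for X on (0,1) gives X = 0.193.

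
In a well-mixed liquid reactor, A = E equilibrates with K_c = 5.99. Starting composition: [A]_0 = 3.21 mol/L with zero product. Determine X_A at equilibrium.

Let X = conversion of A; extent ξ = 3.21·X mol/L.
Concentrations: [A] = 3.21 − 3.21X; [E] = 3.21X.
K_c = [E] / ([A]).
Solving K_c = 5.99 for X ∈ (0,1): X = 0.857.

X = 0.857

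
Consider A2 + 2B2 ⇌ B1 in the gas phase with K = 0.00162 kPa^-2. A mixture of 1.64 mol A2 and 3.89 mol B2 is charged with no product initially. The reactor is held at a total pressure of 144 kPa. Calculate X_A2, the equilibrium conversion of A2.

Let X = conversion of A2 (basis 1.64 mol A2); extent of reaction ξ = 1.64X.
Mole table: n_A2 = 1.64 − 1.64X; n_B2 = 3.89 − 3.28X; n_B1 = 1.64X.
Total moles n_T = 5.53 − 3.28X.
y_i = n_i/n_T, p_i = y_i·P. K = p_B1 / (p_A2 p_B2^2).
Equating to 0.00162 kPa^-2 and solving on 0 < X < 1: X = 0.846.

X = 0.846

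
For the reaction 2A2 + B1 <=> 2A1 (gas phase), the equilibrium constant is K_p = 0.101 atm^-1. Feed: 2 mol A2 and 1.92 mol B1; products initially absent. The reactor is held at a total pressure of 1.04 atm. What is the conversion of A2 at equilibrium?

Basis: 2 mol A2 initially; let X = conversion of A2. Extent ξ = X.
At extent ξ: n_A2 = 2 − 2X; n_B1 = 1.92 − X; n_A1 = 2X.
Summing: n_T = 3.92 − X.
Mole fractions y_i = n_i/n_T; K_p = p_A1^2 / (p_A2^2 p_B1) with p_i = y_i·P.
This yields a degree-3 equation in X; solving on (0,1), X = 0.181.

X = 0.181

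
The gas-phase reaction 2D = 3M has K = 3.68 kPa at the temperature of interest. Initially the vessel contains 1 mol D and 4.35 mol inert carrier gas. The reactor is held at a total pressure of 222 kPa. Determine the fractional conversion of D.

Let X = conversion of D (basis 1 mol D); extent of reaction ξ = 0.5X.
Mole table: n_D = 1 − X; n_M = 1.5X; n_I = 4.35 (inert).
Summing: n_T = 5.35 + 0.5X.
y_i = n_i/n_T, p_i = y_i·P. K = p_M^3 / (p_D^2).
Equating to 3.68 kPa and solving on 0 < X < 1: X = 0.248.

X = 0.248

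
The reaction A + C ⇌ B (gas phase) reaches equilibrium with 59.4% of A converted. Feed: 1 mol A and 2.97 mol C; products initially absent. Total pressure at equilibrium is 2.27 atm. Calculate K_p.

Basis: 1 mol A initially; let X = conversion of A. Extent ξ = X.
At extent ξ: n_A = 1 − X; n_C = 2.97 − X; n_B = X.
n_T = Σnᵢ = 3.97 − X.
At X = 0.594: n_A = 0.406, n_C = 2.38, n_B = 0.594, n_T = 3.38.
p_i = (n_i/n_T)·P. K_p = p_B / (p_A p_C) = 0.916 atm^-1.

K_p = 0.916 atm^-1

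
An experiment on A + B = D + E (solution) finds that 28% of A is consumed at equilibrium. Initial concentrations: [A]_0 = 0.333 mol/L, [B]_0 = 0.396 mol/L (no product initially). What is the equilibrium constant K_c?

Let X = conversion of A.
Concentrations: [A] = 0.333 − 0.333X; [B] = 0.396 − 0.333X; [D] = 0.333X; [E] = 0.333X.
At X = 0.28: [A] = 0.24, [B] = 0.303, [D] = 0.0932, [E] = 0.0932.
K_c = [D] [E] / ([A] [B]) = 0.12.

K_c = 0.12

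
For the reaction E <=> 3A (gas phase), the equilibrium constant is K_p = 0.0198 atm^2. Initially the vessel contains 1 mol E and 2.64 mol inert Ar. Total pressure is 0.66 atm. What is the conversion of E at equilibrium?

X = 0.278

Take 1 mol E as basis and let X be its fractional conversion, so ξ = X.
Species balance: n_E = 1 − X; n_A = 3X; n_I = 2.64 (inert).
Total moles n_T = 3.64 + 2X.
Mole fractions y_i = n_i/n_T; K_p = p_A^3 / (p_E) with p_i = y_i·P.
Equating to 0.0198 atm^2 and solving on 0 < X < 1: X = 0.278.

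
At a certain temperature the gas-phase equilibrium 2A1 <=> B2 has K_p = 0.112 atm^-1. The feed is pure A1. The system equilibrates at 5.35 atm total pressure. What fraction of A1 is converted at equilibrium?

Take 1 mol A1 as basis and let X be its fractional conversion, so ξ = 0.5X.
At extent ξ: n_A1 = 1 − X; n_B2 = 0.5X.
Summing: n_T = 1 − 0.5X.
y_i = n_i/n_T, p_i = y_i·P. K_p = p_B2 / (p_A1^2).
Substituting and setting equal to 0.112 atm^-1 gives a polynomial in X; the root in (0,1) is X = 0.457.

X = 0.457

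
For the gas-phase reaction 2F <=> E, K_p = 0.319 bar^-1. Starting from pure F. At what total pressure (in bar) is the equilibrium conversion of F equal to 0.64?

P = 5.26 bar

Basis: 1 mol F initially; let X = conversion of F. Extent ξ = 0.5X.
Moles: n_F = 1 − X; n_E = 0.5X.
n_T = Σnᵢ = 1 − 0.5X.
K_p = p_E / (p_F^2) with p_i = (n_i/n_T)·P.
At X = 0.64: the mole-fraction product g(X) = Π y_i^ν_i = 1.679. Since K_p = g(X)·P^{-1}, P = (g/K_p)^(1/1) = (1.679/0.319)^(1/1) = 5.26 bar.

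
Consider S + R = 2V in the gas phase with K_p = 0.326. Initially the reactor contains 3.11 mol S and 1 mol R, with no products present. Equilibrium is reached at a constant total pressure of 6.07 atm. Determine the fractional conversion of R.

Basis: 1 mol R initially; let X = conversion of R. Extent ξ = X.
Mole table: n_S = 3.11 − X; n_R = 1 − X; n_V = 2X.
Since Δν = 0, n_T = 4.11 throughout.
y_i = n_i/n_T, p_i = y_i·P. K_p = p_V^2 / (p_S p_R).
Substituting and setting equal to 0.326 gives a polynomial in X; the root in (0,1) is X = 0.374.

X = 0.374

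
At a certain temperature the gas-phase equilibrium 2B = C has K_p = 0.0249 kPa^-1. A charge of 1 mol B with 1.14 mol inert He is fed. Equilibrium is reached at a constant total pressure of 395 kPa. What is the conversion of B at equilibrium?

Take 1 mol B as basis and let X be its fractional conversion, so ξ = 0.5X.
Mole table: n_B = 1 − X; n_C = 0.5X; n_I = 1.14 (inert).
Total moles n_T = 2.14 − 0.5X.
With p_i = (n_i/n_T)P, K_p = p_C / (p_B^2).
Equating to 0.0249 kPa^-1 and solving on 0 < X < 1: X = 0.742.

X = 0.742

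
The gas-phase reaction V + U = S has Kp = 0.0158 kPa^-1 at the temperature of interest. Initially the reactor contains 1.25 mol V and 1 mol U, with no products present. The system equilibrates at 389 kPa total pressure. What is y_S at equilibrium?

Take 1 mol U as basis and let X be its fractional conversion, so ξ = X.
Species balance: n_V = 1.25 − X; n_U = 1 − X; n_S = X.
Total moles n_T = 2.25 − X.
y_i = n_i/n_T, p_i = y_i·P. Kp = p_S / (p_V p_U).
Equating to 0.0158 kPa^-1 and solving on 0 < X < 1: X = 0.688.
Then n_S = 0.688, n_T = 1.56, so y_S = 0.441.

y_S = 0.441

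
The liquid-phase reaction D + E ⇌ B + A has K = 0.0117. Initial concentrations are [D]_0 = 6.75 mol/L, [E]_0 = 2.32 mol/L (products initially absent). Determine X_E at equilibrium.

Let X = conversion of E; extent ξ = 2.32·X mol/L.
Concentrations: [D] = 6.75 − 2.32X; [E] = 2.32 − 2.32X; [B] = 2.32X; [A] = 2.32X.
K = [B] [A] / ([D] [E]).
This equals 0.0117 at X = 0.164 (the root in 0 < X < 1).

X = 0.164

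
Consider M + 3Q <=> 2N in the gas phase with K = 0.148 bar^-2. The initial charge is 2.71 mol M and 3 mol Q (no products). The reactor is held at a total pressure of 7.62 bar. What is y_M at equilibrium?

y_M = 0.468

Basis: 3 mol Q initially; let X = conversion of Q. Extent ξ = X.
Moles: n_M = 2.71 − X; n_Q = 3 − 3X; n_N = 2X.
Summing: n_T = 5.71 − 2X.
y_i = n_i/n_T, p_i = y_i·P. K = p_N^2 / (p_M p_Q^3).
Setting this equal to 0.148 bar^-2 and taking the physical root (0 < X < 1) gives X = 0.606.
Then n_M = 2.1, n_T = 4.5, so y_M = 0.468.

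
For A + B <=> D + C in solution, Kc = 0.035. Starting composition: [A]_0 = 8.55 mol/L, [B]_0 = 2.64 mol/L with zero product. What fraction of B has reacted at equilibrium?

X = 0.274

Let X = conversion of B; extent ξ = 2.64·X mol/L.
Concentrations: [A] = 8.55 − 2.64X; [B] = 2.64 − 2.64X; [D] = 2.64X; [C] = 2.64X.
Kc = [D] [C] / ([A] [B]).
Solving Kc = 0.035 for X ∈ (0,1): X = 0.274.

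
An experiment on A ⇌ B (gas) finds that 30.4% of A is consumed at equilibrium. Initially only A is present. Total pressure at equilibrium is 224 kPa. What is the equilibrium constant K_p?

Take 1 mol A as basis and let X be its fractional conversion, so ξ = X.
At extent ξ: n_A = 1 − X; n_B = X.
n_T stays at 1 (no change in mole number).
At X = 0.304: n_A = 0.696, n_B = 0.304, n_T = 1.
p_i = (n_i/n_T)·P. K_p = p_B / (p_A) = 0.437.

K_p = 0.437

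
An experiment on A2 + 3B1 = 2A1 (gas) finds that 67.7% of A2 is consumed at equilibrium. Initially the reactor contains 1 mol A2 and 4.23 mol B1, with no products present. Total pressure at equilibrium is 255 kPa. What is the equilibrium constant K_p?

Let X = conversion of A2 (basis 1 mol A2); extent of reaction ξ = X.
At extent ξ: n_A2 = 1 − X; n_B1 = 4.23 − 3X; n_A1 = 2X.
n_T = Σnᵢ = 5.23 − 2X.
At X = 0.677: n_A2 = 0.323, n_B1 = 2.2, n_A1 = 1.35, n_T = 3.88.
p_i = (n_i/n_T)·P. K_p = p_A1^2 / (p_A2 p_B1^3) = 0.000123 kPa^-2.

K_p = 0.000123 kPa^-2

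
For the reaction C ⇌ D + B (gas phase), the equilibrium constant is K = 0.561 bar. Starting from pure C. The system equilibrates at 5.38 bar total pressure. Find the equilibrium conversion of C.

X = 0.307

Basis: 1 mol C initially; let X = conversion of C. Extent ξ = X.
Species balance: n_C = 1 − X; n_D = X; n_B = X.
Total moles n_T = 1 + X.
Mole fractions y_i = n_i/n_T; K = p_D p_B / (p_C) with p_i = y_i·P.
This yields a degree-2 equation in X; solving on (0,1), X = 0.307.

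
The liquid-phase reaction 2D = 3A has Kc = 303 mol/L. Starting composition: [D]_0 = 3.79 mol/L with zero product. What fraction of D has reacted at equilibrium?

Let X = conversion of D; extent ξ = 3.79X/2 mol/L.
Concentrations: [D] = 3.79 − 3.79X; [A] = 5.69X.
Kc = [A]^3 / ([D]^2).
Solving Kc = 303 for X ∈ (0,1): X = 0.841.

X = 0.841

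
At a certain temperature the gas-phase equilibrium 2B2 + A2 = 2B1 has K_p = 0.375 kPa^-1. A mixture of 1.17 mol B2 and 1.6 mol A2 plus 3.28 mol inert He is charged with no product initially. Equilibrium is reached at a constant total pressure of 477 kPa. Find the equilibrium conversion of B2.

X = 0.856

Basis: 1.17 mol B2 initially; let X = conversion of B2. Extent ξ = 0.585X.
Species balance: n_B2 = 1.17 − 1.17X; n_A2 = 1.6 − 0.585X; n_B1 = 1.17X; n_I = 3.28 (inert).
Total moles n_T = 6.05 − 0.585X.
y_i = n_i/n_T, p_i = y_i·P. K_p = p_B1^2 / (p_B2^2 p_A2).
Equating to 0.375 kPa^-1 and solving on 0 < X < 1: X = 0.856.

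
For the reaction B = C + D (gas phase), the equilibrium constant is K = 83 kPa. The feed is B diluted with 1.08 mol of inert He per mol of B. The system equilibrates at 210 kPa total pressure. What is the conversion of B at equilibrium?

Let X = conversion of B (basis 1 mol B); extent of reaction ξ = X.
At extent ξ: n_B = 1 − X; n_C = X; n_D = X; n_I = 1.08 (inert).
n_T = Σnᵢ = 2.08 + X.
Mole fractions y_i = n_i/n_T; K = p_C p_D / (p_B) with p_i = y_i·P.
Equating to 83 kPa and solving on 0 < X < 1: X = 0.630.

X = 0.630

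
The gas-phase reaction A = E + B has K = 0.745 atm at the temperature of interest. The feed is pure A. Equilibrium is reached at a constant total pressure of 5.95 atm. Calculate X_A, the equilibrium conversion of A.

Let X = conversion of A (basis 1 mol A); extent of reaction ξ = X.
Species balance: n_A = 1 − X; n_E = X; n_B = X.
Summing: n_T = 1 + X.
Mole fractions y_i = n_i/n_T; K = p_E p_B / (p_A) with p_i = y_i·P.
Substituting and setting equal to 0.745 atm gives a polynomial in X; the root in (0,1) is X = 0.334.

X = 0.334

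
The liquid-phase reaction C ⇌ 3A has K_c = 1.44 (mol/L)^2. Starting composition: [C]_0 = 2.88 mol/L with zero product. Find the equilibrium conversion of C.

X = 0.174

Let X = conversion of C; extent ξ = 2.88·X mol/L.
Concentrations: [C] = 2.88 − 2.88X; [A] = 8.64X.
K_c = [A]^3 / ([C]).
Setting equal to 1.44 and solving for X on (0,1) gives X = 0.174.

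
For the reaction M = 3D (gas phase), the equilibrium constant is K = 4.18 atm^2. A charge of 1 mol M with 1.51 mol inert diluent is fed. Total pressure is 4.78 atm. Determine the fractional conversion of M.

Take 1 mol M as basis and let X be its fractional conversion, so ξ = X.
Moles: n_M = 1 − X; n_D = 3X; n_I = 1.51 (inert).
Total moles n_T = 2.51 + 2X.
Mole fractions y_i = n_i/n_T; K = p_D^3 / (p_M) with p_i = y_i·P.
Setting this equal to 4.18 atm^2 and taking the physical root (0 < X < 1) gives X = 0.356.

X = 0.356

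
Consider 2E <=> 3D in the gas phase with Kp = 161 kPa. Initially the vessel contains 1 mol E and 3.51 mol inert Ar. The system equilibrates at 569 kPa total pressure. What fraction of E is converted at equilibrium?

X = 0.477

Basis: 1 mol E initially; let X = conversion of E. Extent ξ = 0.5X.
Moles: n_E = 1 − X; n_D = 1.5X; n_I = 3.51 (inert).
Summing: n_T = 4.51 + 0.5X.
With p_i = (n_i/n_T)P, Kp = p_D^3 / (p_E^2).
Setting this equal to 161 kPa and taking the physical root (0 < X < 1) gives X = 0.477.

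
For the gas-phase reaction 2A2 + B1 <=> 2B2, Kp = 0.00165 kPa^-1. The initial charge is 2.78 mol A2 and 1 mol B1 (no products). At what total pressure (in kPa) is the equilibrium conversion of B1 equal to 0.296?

P = 220 kPa

Basis: 1 mol B1 initially; let X = conversion of B1. Extent ξ = X.
At extent ξ: n_A2 = 2.78 − 2X; n_B1 = 1 − X; n_B2 = 2X.
Summing: n_T = 3.78 − X.
Kp = p_B2^2 / (p_A2^2 p_B1) with p_i = (n_i/n_T)·P.
At X = 0.296: the mole-fraction product g(X) = Π y_i^ν_i = 0.3623. Since Kp = g(X)·P^{-1}, P = (g/Kp)^(1/1) = (0.3623/0.00165)^(1/1) = 220 kPa.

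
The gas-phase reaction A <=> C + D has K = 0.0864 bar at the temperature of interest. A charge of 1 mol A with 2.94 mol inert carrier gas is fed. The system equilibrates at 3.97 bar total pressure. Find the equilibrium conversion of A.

Take 1 mol A as basis and let X be its fractional conversion, so ξ = X.
Moles: n_A = 1 − X; n_C = X; n_D = X; n_I = 2.94 (inert).
Summing: n_T = 3.94 + X.
Mole fractions y_i = n_i/n_T; K = p_C p_D / (p_A) with p_i = y_i·P.
Substituting and setting equal to 0.0864 bar gives a polynomial in X; the root in (0,1) is X = 0.260.

X = 0.260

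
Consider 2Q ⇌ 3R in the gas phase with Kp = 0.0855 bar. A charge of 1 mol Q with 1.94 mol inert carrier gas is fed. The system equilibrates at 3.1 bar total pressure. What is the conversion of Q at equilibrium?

X = 0.243

Let X = conversion of Q (basis 1 mol Q); extent of reaction ξ = 0.5X.
Species balance: n_Q = 1 − X; n_R = 1.5X; n_I = 1.94 (inert).
n_T = Σnᵢ = 2.94 + 0.5X.
y_i = n_i/n_T, p_i = y_i·P. Kp = p_R^3 / (p_Q^2).
Substituting and setting equal to 0.0855 bar gives a polynomial in X; the root in (0,1) is X = 0.243.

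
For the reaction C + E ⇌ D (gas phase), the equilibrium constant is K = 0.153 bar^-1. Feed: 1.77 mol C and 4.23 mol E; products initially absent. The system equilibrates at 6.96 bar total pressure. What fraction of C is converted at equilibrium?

X = 0.414

Let X = conversion of C (basis 1.77 mol C); extent of reaction ξ = 1.77X.
Species balance: n_C = 1.77 − 1.77X; n_E = 4.23 − 1.77X; n_D = 1.77X.
Summing: n_T = 6 − 1.77X.
Mole fractions y_i = n_i/n_T; K = p_D / (p_C p_E) with p_i = y_i·P.
Equating to 0.153 bar^-1 and solving on 0 < X < 1: X = 0.414.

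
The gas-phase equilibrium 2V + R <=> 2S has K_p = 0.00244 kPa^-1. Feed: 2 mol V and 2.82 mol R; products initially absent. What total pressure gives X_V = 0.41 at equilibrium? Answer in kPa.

P = 362 kPa

Basis: 2 mol V initially; let X = conversion of V. Extent ξ = X.
At extent ξ: n_V = 2 − 2X; n_R = 2.82 − X; n_S = 2X.
Summing: n_T = 4.82 − X.
K_p = p_S^2 / (p_V^2 p_R) with p_i = (n_i/n_T)·P.
At X = 0.41: the mole-fraction product g(X) = Π y_i^ν_i = 0.8837. Since K_p = g(X)·P^{-1}, P = (g/K_p)^(1/1) = (0.8837/0.00244)^(1/1) = 362 kPa.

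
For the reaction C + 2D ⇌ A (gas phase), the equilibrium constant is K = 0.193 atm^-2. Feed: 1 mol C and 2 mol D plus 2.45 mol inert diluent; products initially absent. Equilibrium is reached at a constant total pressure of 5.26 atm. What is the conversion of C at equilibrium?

X = 0.306

Take 1 mol C as basis and let X be its fractional conversion, so ξ = X.
Mole table: n_C = 1 − X; n_D = 2 − 2X; n_A = X; n_I = 2.45 (inert).
n_T = Σnᵢ = 5.45 − 2X.
y_i = n_i/n_T, p_i = y_i·P. K = p_A / (p_C p_D^2).
Substituting and setting equal to 0.193 atm^-2 gives a polynomial in X; the root in (0,1) is X = 0.306.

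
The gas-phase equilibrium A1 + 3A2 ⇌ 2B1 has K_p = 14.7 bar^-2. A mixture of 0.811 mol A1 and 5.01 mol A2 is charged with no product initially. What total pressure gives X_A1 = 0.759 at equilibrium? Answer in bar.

P = 0.593 bar

Take 0.811 mol A1 as basis and let X be its fractional conversion, so ξ = 0.811X.
Mole table: n_A1 = 0.811 − 0.811X; n_A2 = 5.01 − 2.43X; n_B1 = 1.62X.
n_T = Σnᵢ = 5.82 − 1.62X.
K_p = p_B1^2 / (p_A1 p_A2^3) with p_i = (n_i/n_T)·P.
At X = 0.759: the mole-fraction product g(X) = Π y_i^ν_i = 5.161. Since K_p = g(X)·P^{-2}, P = (g/K_p)^(1/2) = (5.161/14.7)^(1/2) = 0.593 bar.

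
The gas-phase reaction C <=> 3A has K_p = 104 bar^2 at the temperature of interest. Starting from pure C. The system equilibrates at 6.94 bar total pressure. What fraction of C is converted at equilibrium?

Basis: 1 mol C initially; let X = conversion of C. Extent ξ = X.
At extent ξ: n_C = 1 − X; n_A = 3X.
n_T = Σnᵢ = 1 + 2X.
y_i = n_i/n_T, p_i = y_i·P. K_p = p_A^3 / (p_C).
Setting this equal to 104 bar^2 and taking the physical root (0 < X < 1) gives X = 0.542.

X = 0.542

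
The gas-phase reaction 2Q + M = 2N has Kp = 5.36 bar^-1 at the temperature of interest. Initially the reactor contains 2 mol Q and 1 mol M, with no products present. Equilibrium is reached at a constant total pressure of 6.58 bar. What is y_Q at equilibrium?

y_Q = 0.271

Take 2 mol Q as basis and let X be its fractional conversion, so ξ = X.
Species balance: n_Q = 2 − 2X; n_M = 1 − X; n_N = 2X.
n_T = Σnᵢ = 3 − X.
With p_i = (n_i/n_T)P, Kp = p_N^2 / (p_Q^2 p_M).
Substituting and setting equal to 5.36 bar^-1 gives a polynomial in X; the root in (0,1) is X = 0.686.
Then n_Q = 0.628, n_T = 2.31, so y_Q = 0.271.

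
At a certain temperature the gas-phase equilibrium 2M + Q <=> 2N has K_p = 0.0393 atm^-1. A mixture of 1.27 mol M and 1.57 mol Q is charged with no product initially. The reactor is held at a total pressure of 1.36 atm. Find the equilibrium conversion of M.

X = 0.145

Let X = conversion of M (basis 1.27 mol M); extent of reaction ξ = 0.635X.
Moles: n_M = 1.27 − 1.27X; n_Q = 1.57 − 0.635X; n_N = 1.27X.
Summing: n_T = 2.84 − 0.635X.
y_i = n_i/n_T, p_i = y_i·P. K_p = p_N^2 / (p_M^2 p_Q).
Equating to 0.0393 atm^-1 and solving on 0 < X < 1: X = 0.145.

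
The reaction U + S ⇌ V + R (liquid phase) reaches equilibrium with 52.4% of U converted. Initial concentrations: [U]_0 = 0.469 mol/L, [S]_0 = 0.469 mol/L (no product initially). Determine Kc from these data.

Let X = conversion of U.
Concentrations: [U] = 0.469 − 0.469X; [S] = 0.469 − 0.469X; [V] = 0.469X; [R] = 0.469X.
At X = 0.524: [U] = 0.223, [S] = 0.223, [V] = 0.246, [R] = 0.246.
Kc = [V] [R] / ([U] [S]) = 1.21.

Kc = 1.21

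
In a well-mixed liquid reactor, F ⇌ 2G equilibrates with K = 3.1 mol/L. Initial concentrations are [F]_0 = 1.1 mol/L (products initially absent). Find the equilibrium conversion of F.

Let X = conversion of F; extent ξ = 1.1·X mol/L.
Concentrations: [F] = 1.1 − 1.1X; [G] = 2.2X.
K = [G]^2 / ([F]).
Solving K = 3.1 for X ∈ (0,1): X = 0.558.

X = 0.558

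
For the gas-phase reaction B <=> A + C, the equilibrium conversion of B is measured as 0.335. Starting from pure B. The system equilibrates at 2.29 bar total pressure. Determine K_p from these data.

K_p = 0.289 bar

Let X = conversion of B (basis 1 mol B); extent of reaction ξ = X.
Mole table: n_B = 1 − X; n_A = X; n_C = X.
Summing: n_T = 1 + X.
At X = 0.335: n_B = 0.665, n_A = 0.335, n_C = 0.335, n_T = 1.33.
p_i = (n_i/n_T)·P. K_p = p_A p_C / (p_B) = 0.289 bar.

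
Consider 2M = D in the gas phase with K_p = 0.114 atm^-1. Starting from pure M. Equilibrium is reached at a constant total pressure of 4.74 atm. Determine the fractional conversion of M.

Let X = conversion of M (basis 1 mol M); extent of reaction ξ = 0.5X.
Moles: n_M = 1 − X; n_D = 0.5X.
Total moles n_T = 1 − 0.5X.
With p_i = (n_i/n_T)P, K_p = p_D / (p_M^2).
Equating to 0.114 atm^-1 and solving on 0 < X < 1: X = 0.438.

X = 0.438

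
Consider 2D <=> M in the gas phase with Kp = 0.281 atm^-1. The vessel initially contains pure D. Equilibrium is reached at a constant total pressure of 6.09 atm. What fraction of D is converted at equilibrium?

X = 0.643

Let X = conversion of D (basis 1 mol D); extent of reaction ξ = 0.5X.
Moles: n_D = 1 − X; n_M = 0.5X.
Total moles n_T = 1 − 0.5X.
y_i = n_i/n_T, p_i = y_i·P. Kp = p_M / (p_D^2).
Setting this equal to 0.281 atm^-1 and taking the physical root (0 < X < 1) gives X = 0.643.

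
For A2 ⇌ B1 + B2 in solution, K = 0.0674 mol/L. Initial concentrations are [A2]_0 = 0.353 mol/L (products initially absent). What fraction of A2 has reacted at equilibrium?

Let X = conversion of A2; extent ξ = 0.353·X mol/L.
Concentrations: [A2] = 0.353 − 0.353X; [B1] = 0.353X; [B2] = 0.353X.
K = [B1] [B2] / ([A2]).
Solving K = 0.0674 for X ∈ (0,1): X = 0.352.

X = 0.352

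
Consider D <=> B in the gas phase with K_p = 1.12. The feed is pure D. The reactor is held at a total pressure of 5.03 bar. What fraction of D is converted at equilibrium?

Let X = conversion of D (basis 1 mol D); extent of reaction ξ = X.
At extent ξ: n_D = 1 − X; n_B = X.
n_T stays at 1 (no change in mole number).
y_i = n_i/n_T, p_i = y_i·P. K_p = p_B / (p_D).
Equating to 1.12 and solving on 0 < X < 1: X = 0.528.

X = 0.528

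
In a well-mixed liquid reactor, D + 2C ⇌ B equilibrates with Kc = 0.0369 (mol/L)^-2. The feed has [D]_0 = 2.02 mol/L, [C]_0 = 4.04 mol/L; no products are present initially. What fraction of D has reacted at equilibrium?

X = 0.252

Let X = conversion of D; extent ξ = 2.02·X mol/L.
Concentrations: [D] = 2.02 − 2.02X; [C] = 4.04 − 4.04X; [B] = 2.02X.
Kc = [B] / ([D] [C]^2).
Solving Kc = 0.0369 for X ∈ (0,1): X = 0.252.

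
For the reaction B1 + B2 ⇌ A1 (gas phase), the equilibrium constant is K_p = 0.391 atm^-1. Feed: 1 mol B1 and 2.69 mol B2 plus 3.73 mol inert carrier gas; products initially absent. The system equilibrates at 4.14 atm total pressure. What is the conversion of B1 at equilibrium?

X = 0.349

Basis: 1 mol B1 initially; let X = conversion of B1. Extent ξ = X.
Mole table: n_B1 = 1 − X; n_B2 = 2.69 − X; n_A1 = X; n_I = 3.73 (inert).
Summing: n_T = 7.42 − X.
Mole fractions y_i = n_i/n_T; K_p = p_A1 / (p_B1 p_B2) with p_i = y_i·P.
Equating to 0.391 atm^-1 and solving on 0 < X < 1: X = 0.349.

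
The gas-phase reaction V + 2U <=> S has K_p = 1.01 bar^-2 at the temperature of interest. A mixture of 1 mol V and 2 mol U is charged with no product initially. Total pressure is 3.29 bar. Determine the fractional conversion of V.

Take 1 mol V as basis and let X be its fractional conversion, so ξ = X.
At extent ξ: n_V = 1 − X; n_U = 2 − 2X; n_S = X.
Total moles n_T = 3 − 2X.
y_i = n_i/n_T, p_i = y_i·P. K_p = p_S / (p_V p_U^2).
Equating to 1.01 bar^-2 and solving on 0 < X < 1: X = 0.650.

X = 0.650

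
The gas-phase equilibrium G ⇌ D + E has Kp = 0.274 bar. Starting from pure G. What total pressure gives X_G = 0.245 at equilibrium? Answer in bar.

P = 4.29 bar

Basis: 1 mol G initially; let X = conversion of G. Extent ξ = X.
At extent ξ: n_G = 1 − X; n_D = X; n_E = X.
Summing: n_T = 1 + X.
Kp = p_D p_E / (p_G) with p_i = (n_i/n_T)·P.
At X = 0.245: the mole-fraction product g(X) = Π y_i^ν_i = 0.06386. Since Kp = g(X)·P^{1}, P = (Kp/g)^(1/1) = (0.274/0.06386)^(1/1) = 4.29 bar.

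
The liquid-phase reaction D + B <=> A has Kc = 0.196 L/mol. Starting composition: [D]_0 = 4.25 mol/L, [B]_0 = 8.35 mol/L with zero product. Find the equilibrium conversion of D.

X = 0.542

Let X = conversion of D; extent ξ = 4.25·X mol/L.
Concentrations: [D] = 4.25 − 4.25X; [B] = 8.35 − 4.25X; [A] = 4.25X.
Kc = [A] / ([D] [B]).
Equating to 0.196 L/mol: the physical root is X = 0.542.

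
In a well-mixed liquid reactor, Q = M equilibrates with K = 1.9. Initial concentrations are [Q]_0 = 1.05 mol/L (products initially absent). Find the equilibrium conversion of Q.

Let X = conversion of Q; extent ξ = 1.05·X mol/L.
Concentrations: [Q] = 1.05 − 1.05X; [M] = 1.05X.
K = [M] / ([Q]).
Solving K = 1.9 for X ∈ (0,1): X = 0.655.

X = 0.655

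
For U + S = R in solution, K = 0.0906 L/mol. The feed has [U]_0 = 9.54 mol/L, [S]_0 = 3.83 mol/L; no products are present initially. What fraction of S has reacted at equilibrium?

X = 0.418

Let X = conversion of S; extent ξ = 3.83·X mol/L.
Concentrations: [U] = 9.54 − 3.83X; [S] = 3.83 − 3.83X; [R] = 3.83X.
K = [R] / ([U] [S]).
Setting equal to 0.0906 and solving for X on (0,1) gives X = 0.418.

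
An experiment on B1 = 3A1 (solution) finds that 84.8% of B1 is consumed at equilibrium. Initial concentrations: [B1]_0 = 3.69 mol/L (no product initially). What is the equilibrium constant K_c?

Let X = conversion of B1.
Concentrations: [B1] = 3.69 − 3.69X; [A1] = 11.1X.
At X = 0.848: [B1] = 0.561, [A1] = 9.39.
K_c = [A1]^3 / ([B1]) = 1.47e+03 (mol/L)^2.

K_c = 1.47e+03 (mol/L)^2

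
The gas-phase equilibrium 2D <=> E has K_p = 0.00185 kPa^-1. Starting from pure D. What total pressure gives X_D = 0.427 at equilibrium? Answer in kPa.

Basis: 1 mol D initially; let X = conversion of D. Extent ξ = 0.5X.
At extent ξ: n_D = 1 − X; n_E = 0.5X.
n_T = Σnᵢ = 1 − 0.5X.
K_p = p_E / (p_D^2) with p_i = (n_i/n_T)·P.
At X = 0.427: the mole-fraction product g(X) = Π y_i^ν_i = 0.5114. Since K_p = g(X)·P^{-1}, P = (g/K_p)^(1/1) = (0.5114/0.00185)^(1/1) = 276 kPa.

P = 276 kPa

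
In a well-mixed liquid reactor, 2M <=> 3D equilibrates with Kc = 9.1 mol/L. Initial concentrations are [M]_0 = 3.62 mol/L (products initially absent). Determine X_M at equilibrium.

Let X = conversion of M; extent ξ = 3.62X/2 mol/L.
Concentrations: [M] = 3.62 − 3.62X; [D] = 5.43X.
Kc = [D]^3 / ([M]^2).
Solving Kc = 9.1 for X ∈ (0,1): X = 0.540.

X = 0.540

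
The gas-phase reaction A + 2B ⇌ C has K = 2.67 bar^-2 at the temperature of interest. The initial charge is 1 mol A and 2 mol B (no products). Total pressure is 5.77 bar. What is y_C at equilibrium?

y_C = 0.636

Take 1 mol A as basis and let X be its fractional conversion, so ξ = X.
Species balance: n_A = 1 − X; n_B = 2 − 2X; n_C = X.
Summing: n_T = 3 − 2X.
With p_i = (n_i/n_T)P, K = p_C / (p_A p_B^2).
Substituting and setting equal to 2.67 bar^-2 gives a polynomial in X; the root in (0,1) is X = 0.840.
Then n_C = 0.84, n_T = 1.32, so y_C = 0.636.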